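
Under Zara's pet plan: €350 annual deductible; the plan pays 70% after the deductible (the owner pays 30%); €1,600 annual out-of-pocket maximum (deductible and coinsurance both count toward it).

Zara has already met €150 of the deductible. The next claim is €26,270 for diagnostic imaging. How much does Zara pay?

Deductible still to meet: €350 − €150 = €200.
The remaining €26,070 (= €26,270 − €200) moves to coinsurance.
Owner's 30% share of €26,070 is €7,821.
So the owner owes €200 + €7,821 = €8,021 before any cap.
Year-to-date out-of-pocket would reach €150 + €8,021 = €8,171, above the €1,600 maximum, so the owner pays only €1,600 − €150 = €1,450.

€1,450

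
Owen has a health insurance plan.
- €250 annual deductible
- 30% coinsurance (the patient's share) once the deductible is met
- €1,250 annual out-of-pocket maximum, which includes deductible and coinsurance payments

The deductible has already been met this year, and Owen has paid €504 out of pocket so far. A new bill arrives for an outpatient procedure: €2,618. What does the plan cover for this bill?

With the deductible met, the entire €2,618 is subject to coinsurance.
Coinsurance: €2,618 × 30% = €785.40.
Adding €785.40 to the €504 already spent would give €1,289.40, which exceeds the €1,250 cap; the patient pays just €1,250 − €504 = €746.
Insurer pays the balance: €2,618 − €746 = €1,872.

€1,872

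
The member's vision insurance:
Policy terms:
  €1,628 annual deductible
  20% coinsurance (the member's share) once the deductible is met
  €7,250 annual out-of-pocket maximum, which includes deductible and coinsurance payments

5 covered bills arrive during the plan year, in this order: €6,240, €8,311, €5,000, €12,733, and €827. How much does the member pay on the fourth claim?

€2,037.40

#1 (€6,240): €1,628 finishes the deductible; €4,612 goes to coinsurance; member's 20% is €922.40. Cost to member: €2,550.40. OOP to date €2,550.40.
#2 (€8,311): deductible already satisfied, so member's share is 20% × €8,311 = €1,662.20. Member owes €1,662.20 (running OOP €4,212.60).
#3 (€5,000): deductible met; 20% of €5,000 = €1,000. Member owes €1,000 (running OOP €5,212.60).
#4 (€12,733): 20% coinsurance on €12,733 = €2,546.60. Adding that to €5,212.60 gives €7,759.20, past the €7,250 cap; member pays only €7,250 − €5,212.60 = €2,037.40.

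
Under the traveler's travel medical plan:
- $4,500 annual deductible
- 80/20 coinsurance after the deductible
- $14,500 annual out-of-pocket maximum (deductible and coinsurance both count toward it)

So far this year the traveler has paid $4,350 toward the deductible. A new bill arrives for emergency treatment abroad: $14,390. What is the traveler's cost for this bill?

$2,998

Deductible still to meet: $4,500 − $4,350 = $150.
The remaining $14,240 (= $14,390 − $150) moves to coinsurance.
20% of $14,240 = $2,848 falls to the traveler.
That puts the traveler's cost at $150 + $2,848 = $2,998 before any cap.
Total out-of-pocket so far would be $4,350 + $2,998 = $7,348, below the $14,500 cap — no reduction.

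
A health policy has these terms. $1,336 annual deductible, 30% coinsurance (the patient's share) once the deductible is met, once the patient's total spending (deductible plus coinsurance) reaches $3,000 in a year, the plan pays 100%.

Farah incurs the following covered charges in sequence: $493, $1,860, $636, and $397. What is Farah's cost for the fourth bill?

$119.10

Claim 1 — $493: all of it applies to the deductible. Cost to patient: $493. OOP to date $493.
Claim 2 — $1,860: $843 finishes the deductible; $1,017 goes to coinsurance; 30% of $1,017 = $305.10. Patient owes $1,148.10 (running OOP $1,641.10).
Claim 3 — $636: deductible met; 30% of $636 = $190.80. Patient owes $190.80 (running OOP $1,831.90).
Claim 4 — $397: deductible met; 30% of $397 = $119.10. Patient pays $119.10; OOP now $1,951.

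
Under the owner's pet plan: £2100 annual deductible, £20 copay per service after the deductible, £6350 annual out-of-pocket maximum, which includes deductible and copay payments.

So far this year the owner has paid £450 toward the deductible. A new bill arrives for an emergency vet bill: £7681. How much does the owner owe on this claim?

Remaining deductible: £2100 − £450 = £1650.
The remaining £6031 (= £7681 − £1650) moves to the copay.
Copay on this service: £20.
That puts the owner's cost at £1650 + £20 = £1670 before any cap.
Total out-of-pocket so far would be £450 + £1670 = £2120, below the £6350 cap — no reduction.

£1670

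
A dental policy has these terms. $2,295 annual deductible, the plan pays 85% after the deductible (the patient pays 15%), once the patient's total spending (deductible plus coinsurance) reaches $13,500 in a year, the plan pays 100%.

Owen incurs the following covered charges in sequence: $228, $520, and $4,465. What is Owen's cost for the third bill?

#1 ($228): all of it applies to the deductible. Patient pays $228; OOP now $228.
#2 ($520): entire amount goes to the deductible. Patient owes $520 (running OOP $748).
#3 ($4,465): $1,547 finishes the deductible; $2,918 goes to coinsurance; 15% of $2,918 = $437.70. Cost to patient: $1,984.70. OOP to date $2,732.70.

$1,984.70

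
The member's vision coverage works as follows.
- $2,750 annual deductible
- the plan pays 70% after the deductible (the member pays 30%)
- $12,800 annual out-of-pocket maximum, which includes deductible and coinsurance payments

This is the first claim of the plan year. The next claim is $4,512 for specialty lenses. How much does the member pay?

$3,278.60

Deductible not yet touched, so the first $2,750 of the bill goes to the deductible.
The remaining $1,762 (= $4,512 − $2,750) moves to coinsurance.
Member's 30% share of $1,762 is $528.60.
So the member owes $2,750 + $528.60 = $3,278.60 before any cap.
Total out-of-pocket so far would be $0 + $3,278.60 = $3,278.60, below the $12,800 cap — no reduction.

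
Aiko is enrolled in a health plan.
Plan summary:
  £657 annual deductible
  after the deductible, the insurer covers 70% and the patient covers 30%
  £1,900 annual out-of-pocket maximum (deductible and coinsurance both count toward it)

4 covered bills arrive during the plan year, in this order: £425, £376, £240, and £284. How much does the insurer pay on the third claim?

#1 (£425): all of it applies to the deductible. Patient owes £425 (running OOP £425). Plan pays £425 − £425 = £0.
#2 (£376): deductible takes £232, £144 remains; patient's 30% is £43.20. Patient owes £275.20 (running OOP £700.20). Insurer: £376 − £275.20 = £100.80.
#3 (£240): deductible already satisfied, so patient's share is 30% × £240 = £72. Patient owes £72 (running OOP £772.20). Insurer: £240 − £72 = £168.

£168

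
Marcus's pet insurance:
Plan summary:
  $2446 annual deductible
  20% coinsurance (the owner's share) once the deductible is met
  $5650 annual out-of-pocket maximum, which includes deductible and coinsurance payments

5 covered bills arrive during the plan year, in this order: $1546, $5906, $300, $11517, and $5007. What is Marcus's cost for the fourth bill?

$2142.80

Claim 1 ($1546): all of it applies to the deductible. Cost to owner: $1546. OOP to date $1546.
Claim 2 ($5906): deductible takes $900, $5006 remains; owner's 20% is $1001.20. Owner pays $1901.20; OOP now $3447.20.
Claim 3 ($300): deductible met; 20% of $300 = $60. Owner pays $60; OOP now $3507.20.
Claim 4 ($11517): deductible already satisfied, so owner's share is 20% × $11517 = $2303.40. OOP would hit $5810.60 > $5650, so the cap limits the owner to $5650 − $3507.20 = $2142.80.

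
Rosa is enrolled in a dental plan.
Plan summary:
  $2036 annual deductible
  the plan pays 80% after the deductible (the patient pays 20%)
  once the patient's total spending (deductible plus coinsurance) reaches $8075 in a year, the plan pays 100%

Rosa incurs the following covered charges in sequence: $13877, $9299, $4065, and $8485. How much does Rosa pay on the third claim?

Claim 1 — $13877: $2036 to deductible, leaving $11841; patient's 20% is $2368.20. Patient pays $4404.20; OOP now $4404.20.
Claim 2 — $9299: 20% coinsurance on $9299 = $1859.80. Cost to patient: $1859.80. OOP to date $6264.
Claim 3 — $4065: 20% coinsurance on $4065 = $813. Patient owes $813 (running OOP $7077).

$813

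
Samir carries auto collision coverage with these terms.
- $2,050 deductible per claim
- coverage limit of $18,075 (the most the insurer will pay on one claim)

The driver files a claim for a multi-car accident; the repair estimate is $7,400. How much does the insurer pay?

Less the $2,050 deductible: $7,400 − $2,050 = $5,350.
$5,350 ≤ $18,075, so the limit doesn't bind; insurer pays $5,350.

$5,350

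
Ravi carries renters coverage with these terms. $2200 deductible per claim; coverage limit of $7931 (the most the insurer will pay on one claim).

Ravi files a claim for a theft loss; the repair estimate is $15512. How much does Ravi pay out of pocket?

After the deductible, $15512 − $2200 = $13312 remains.
The $7931 per-incident cap binds; insurer pays $7931.
The tenant bears the rest of the original loss: $15512 − $7931 = $7581.

$7581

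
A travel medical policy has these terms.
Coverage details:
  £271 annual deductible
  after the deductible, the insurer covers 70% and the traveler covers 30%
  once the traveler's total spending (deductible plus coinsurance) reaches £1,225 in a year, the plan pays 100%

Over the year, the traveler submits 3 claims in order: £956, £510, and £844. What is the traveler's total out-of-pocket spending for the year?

£882.70

#1 (£956): £271 to deductible, leaving £685; traveler's 30% is £205.50. Traveler owes £476.50 (running OOP £476.50).
#2 (£510): deductible already satisfied, so traveler's share is 30% × £510 = £153. Traveler owes £153 (running OOP £629.50).
#3 (£844): deductible already satisfied, so traveler's share is 30% × £844 = £253.20. Traveler owes £253.20 (running OOP £882.70).
Summing the traveler's payments: £476.50 + £153 + £253.20 = £882.70.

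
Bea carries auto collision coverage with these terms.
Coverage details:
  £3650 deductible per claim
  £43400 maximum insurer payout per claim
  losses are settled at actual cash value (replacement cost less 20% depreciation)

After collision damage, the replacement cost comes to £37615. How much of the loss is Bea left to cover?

Depreciate 20%: the covered value is £37615 × 0.8 = £30092.
Subtract the deductible: £30092 − £3650 = £26442.
£26442 is within the £43400 limit, so the insurer pays £26442.
Out of pocket: £37615 − £26442 = £11173.

£11173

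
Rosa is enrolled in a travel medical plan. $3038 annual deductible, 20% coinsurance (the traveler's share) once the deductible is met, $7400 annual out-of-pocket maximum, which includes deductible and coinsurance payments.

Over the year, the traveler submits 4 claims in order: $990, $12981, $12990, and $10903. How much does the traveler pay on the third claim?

$2175.40

Bill 1, $990: entire amount goes to the deductible. Traveler owes $990 (running OOP $990).
Bill 2, $12981: $2048 finishes the deductible; $10933 goes to coinsurance; 20% of $10933 = $2186.60. Cost to traveler: $4234.60. OOP to date $5224.60.
Bill 3, $12990: deductible met; 20% of $12990 = $2598. Adding that to $5224.60 gives $7822.60, past the $7400 cap; traveler pays only $7400 − $5224.60 = $2175.40.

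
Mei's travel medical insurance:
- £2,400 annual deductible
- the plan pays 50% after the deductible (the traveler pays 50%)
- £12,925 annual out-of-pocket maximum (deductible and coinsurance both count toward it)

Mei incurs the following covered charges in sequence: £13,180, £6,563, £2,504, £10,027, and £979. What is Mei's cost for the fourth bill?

Claim 1 — £13,180: £2,400 to deductible, leaving £10,780; 50% of £10,780 = £5,390. Cost to traveler: £7,790. OOP to date £7,790.
Claim 2 — £6,563: deductible already satisfied, so traveler's share is 50% × £6,563 = £3,281.50. Traveler owes £3,281.50 (running OOP £11,071.50).
Claim 3 — £2,504: 50% coinsurance on £2,504 = £1,252. Traveler pays £1,252; OOP now £12,323.50.
Claim 4 — £10,027: deductible already satisfied, so traveler's share is 50% × £10,027 = £5,013.50. OOP would hit £17,337 > £12,925, so the cap limits the traveler to £12,925 − £12,323.50 = £601.50.

£601.50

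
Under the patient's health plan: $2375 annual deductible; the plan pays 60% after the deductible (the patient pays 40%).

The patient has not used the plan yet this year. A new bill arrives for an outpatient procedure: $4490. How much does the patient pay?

The full $2375 deductible is still open; $2375 of this bill applies to it.
That leaves $4490 − $2375 = $2115 for coinsurance.
40% of $2115 = $846 falls to the patient.
That puts the patient's cost at $2375 + $846 = $3221.

$3221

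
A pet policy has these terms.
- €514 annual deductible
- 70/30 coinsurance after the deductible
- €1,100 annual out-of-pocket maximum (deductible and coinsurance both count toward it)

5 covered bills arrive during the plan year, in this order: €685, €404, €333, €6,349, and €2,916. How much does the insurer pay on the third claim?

€233.10

Claim 1 (€685): €514 to deductible, leaving €171; coinsurance €171 × 30% = €51.30. Owner owes €565.30 (running OOP €565.30). Plan pays €685 − €565.30 = €119.70.
Claim 2 (€404): deductible met; 30% of €404 = €121.20. Owner pays €121.20; OOP now €686.50. Plan pays €404 − €121.20 = €282.80.
Claim 3 (€333): deductible met; 30% of €333 = €99.90. Cost to owner: €99.90. OOP to date €786.40. Plan pays €333 − €99.90 = €233.10.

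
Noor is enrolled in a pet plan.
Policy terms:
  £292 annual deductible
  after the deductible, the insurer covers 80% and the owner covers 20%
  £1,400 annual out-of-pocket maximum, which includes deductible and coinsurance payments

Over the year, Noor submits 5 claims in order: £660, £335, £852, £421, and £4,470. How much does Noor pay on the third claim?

£170.40

Claim 1 (£660): £292 finishes the deductible; £368 goes to coinsurance; 20% of £368 = £73.60. Owner owes £365.60 (running OOP £365.60).
Claim 2 (£335): 20% coinsurance on £335 = £67. Owner pays £67; OOP now £432.60.
Claim 3 (£852): 20% coinsurance on £852 = £170.40. Cost to owner: £170.40. OOP to date £603.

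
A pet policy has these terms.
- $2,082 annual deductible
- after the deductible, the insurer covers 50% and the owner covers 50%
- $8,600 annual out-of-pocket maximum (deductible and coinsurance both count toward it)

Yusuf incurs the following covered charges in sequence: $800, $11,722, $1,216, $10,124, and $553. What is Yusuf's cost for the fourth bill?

#1 ($800): all of it applies to the deductible. Owner owes $800 (running OOP $800).
#2 ($11,722): $1,282 finishes the deductible; $10,440 goes to coinsurance; owner's 50% is $5,220. Owner owes $6,502 (running OOP $7,302).
#3 ($1,216): deductible already satisfied, so owner's share is 50% × $1,216 = $608. Cost to owner: $608. OOP to date $7,910.
#4 ($10,124): deductible already satisfied, so owner's share is 50% × $10,124 = $5,062. Adding that to $7,910 gives $12,972, past the $8,600 cap; owner pays only $8,600 − $7,910 = $690.

$690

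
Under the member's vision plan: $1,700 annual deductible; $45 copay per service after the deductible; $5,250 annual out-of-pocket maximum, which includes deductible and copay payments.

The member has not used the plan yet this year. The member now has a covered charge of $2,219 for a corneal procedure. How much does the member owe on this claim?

The full $1,700 deductible is still open; $1,700 of this bill applies to it.
That leaves $2,219 − $1,700 = $519 for the copay.
Copay on this service: $45.
So the member owes $1,700 + $45 = $1,745 before any cap.
Cumulative spending $0 + $1,745 = $1,745 stays under the $5,250 maximum.

$1,745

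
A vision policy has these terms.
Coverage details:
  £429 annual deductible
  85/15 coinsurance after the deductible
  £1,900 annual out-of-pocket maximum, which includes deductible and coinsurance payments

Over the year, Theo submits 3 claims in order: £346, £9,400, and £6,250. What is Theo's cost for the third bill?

Bill 1, £346: entire amount goes to the deductible. Cost to member: £346. OOP to date £346.
Bill 2, £9,400: £83 to deductible, leaving £9,317; coinsurance £9,317 × 15% = £1,397.55. Member owes £1,480.55 (running OOP £1,826.55).
Bill 3, £6,250: deductible already satisfied, so member's share is 15% × £6,250 = £937.50. OOP would hit £2,764.05 > £1,900, so the cap limits the member to £1,900 − £1,826.55 = £73.45.

£73.45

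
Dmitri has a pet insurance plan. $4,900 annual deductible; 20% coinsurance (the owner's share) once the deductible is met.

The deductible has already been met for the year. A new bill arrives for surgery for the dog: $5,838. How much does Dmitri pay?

With the deductible met, the entire $5,838 is subject to coinsurance.
Owner's 20% share of $5,838 is $1,167.60.

$1,167.60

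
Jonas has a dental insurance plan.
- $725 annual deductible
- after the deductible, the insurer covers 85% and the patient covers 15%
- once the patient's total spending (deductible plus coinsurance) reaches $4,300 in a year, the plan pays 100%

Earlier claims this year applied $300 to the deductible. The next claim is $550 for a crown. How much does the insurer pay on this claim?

$300 of the $725 deductible is already met, leaving $425.
The remaining $125 (= $550 − $425) moves to coinsurance.
Coinsurance: $125 × 15% = $18.75.
That puts the patient's cost at $425 + $18.75 = $443.75 before any cap.
Total out-of-pocket so far would be $300 + $443.75 = $743.75, below the $4,300 cap — no reduction.
Insurer pays the balance: $550 − $443.75 = $106.25.

$106.25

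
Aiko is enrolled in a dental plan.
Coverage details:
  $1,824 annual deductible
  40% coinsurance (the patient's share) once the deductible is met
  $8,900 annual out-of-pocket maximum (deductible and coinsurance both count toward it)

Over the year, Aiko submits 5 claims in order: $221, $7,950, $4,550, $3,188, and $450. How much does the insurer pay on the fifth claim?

$270

#1 ($221): entire amount goes to the deductible. Cost to patient: $221. OOP to date $221. Insurer: $221 − $221 = $0.
#2 ($7,950): $1,603 finishes the deductible; $6,347 goes to coinsurance; coinsurance $6,347 × 40% = $2,538.80. Patient pays $4,141.80; OOP now $4,362.80. Insurer: $7,950 − $4,141.80 = $3,808.20.
#3 ($4,550): deductible met; 40% of $4,550 = $1,820. Patient owes $1,820 (running OOP $6,182.80). Insurer: $4,550 − $1,820 = $2,730.
#4 ($3,188): deductible met; 40% of $3,188 = $1,275.20. Patient pays $1,275.20; OOP now $7,458. Plan pays $3,188 − $1,275.20 = $1,912.80.
#5 ($450): deductible already satisfied, so patient's share is 40% × $450 = $180. Cost to patient: $180. OOP to date $7,638. Insurer: $450 − $180 = $270.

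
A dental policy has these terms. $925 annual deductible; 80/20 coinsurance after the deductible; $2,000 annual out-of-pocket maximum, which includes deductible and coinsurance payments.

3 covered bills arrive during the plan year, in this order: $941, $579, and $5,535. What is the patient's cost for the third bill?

#1 ($941): $925 finishes the deductible; $16 goes to coinsurance; patient's 20% is $3.20. Cost to patient: $928.20. OOP to date $928.20.
#2 ($579): deductible already satisfied, so patient's share is 20% × $579 = $115.80. Patient owes $115.80 (running OOP $1,044).
#3 ($5,535): deductible met; 20% of $5,535 = $1,107. That would push OOP to $2,151, over the $2,000 cap, so patient pays $2,000 − $1,044 = $956.

$956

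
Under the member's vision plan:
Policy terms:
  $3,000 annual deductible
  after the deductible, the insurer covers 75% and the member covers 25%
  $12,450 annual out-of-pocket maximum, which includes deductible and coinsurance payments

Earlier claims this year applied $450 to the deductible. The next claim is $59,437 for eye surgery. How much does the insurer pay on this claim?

$450 of the $3,000 deductible is already met, leaving $2,550.
The remaining $56,887 (= $59,437 − $2,550) moves to coinsurance.
Member's 25% share of $56,887 is $14,221.75.
So the member owes $2,550 + $14,221.75 = $16,771.75 before any cap.
That would bring total out-of-pocket to $17,221.75, past the $12,450 cap. The member is capped at $12,450 − $450 = $12,000 on this claim.
Insurer pays the balance: $59,437 − $12,000 = $47,437.

$47,437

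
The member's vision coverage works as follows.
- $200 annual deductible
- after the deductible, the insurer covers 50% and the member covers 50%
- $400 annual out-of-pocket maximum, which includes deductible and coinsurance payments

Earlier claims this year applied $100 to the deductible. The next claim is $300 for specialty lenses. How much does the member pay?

$200

Remaining deductible: $200 − $100 = $100.
The remaining $200 (= $300 − $100) moves to coinsurance.
50% of $200 = $100 falls to the member.
That puts the member's cost at $100 + $100 = $200 before any cap.
Cumulative spending $100 + $200 = $300 stays under the $400 maximum.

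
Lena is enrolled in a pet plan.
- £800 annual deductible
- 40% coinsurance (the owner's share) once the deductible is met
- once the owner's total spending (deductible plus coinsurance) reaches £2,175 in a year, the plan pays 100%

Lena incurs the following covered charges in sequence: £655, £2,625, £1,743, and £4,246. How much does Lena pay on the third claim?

£383

Claim 1 — £655: fully absorbed by the deductible. Owner owes £655 (running OOP £655).
Claim 2 — £2,625: £145 to deductible, leaving £2,480; coinsurance £2,480 × 40% = £992. Cost to owner: £1,137. OOP to date £1,792.
Claim 3 — £1,743: 40% coinsurance on £1,743 = £697.20. That would push OOP to £2,489.20, over the £2,175 cap, so owner pays £2,175 − £1,792 = £383.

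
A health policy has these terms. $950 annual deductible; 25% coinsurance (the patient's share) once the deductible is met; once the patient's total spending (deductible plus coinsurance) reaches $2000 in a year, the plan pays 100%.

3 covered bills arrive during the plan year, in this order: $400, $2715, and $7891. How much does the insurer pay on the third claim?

$7382.25

#1 ($400): all of it applies to the deductible. Patient owes $400 (running OOP $400). Plan pays $400 − $400 = $0.
#2 ($2715): $550 finishes the deductible; $2165 goes to coinsurance; 25% of $2165 = $541.25. Patient pays $1091.25; OOP now $1491.25. Plan pays $2715 − $1091.25 = $1623.75.
#3 ($7891): deductible met; 25% of $7891 = $1972.75. Adding that to $1491.25 gives $3464, past the $2000 cap; patient pays only $2000 − $1491.25 = $508.75. Plan pays $7891 − $508.75 = $7382.25.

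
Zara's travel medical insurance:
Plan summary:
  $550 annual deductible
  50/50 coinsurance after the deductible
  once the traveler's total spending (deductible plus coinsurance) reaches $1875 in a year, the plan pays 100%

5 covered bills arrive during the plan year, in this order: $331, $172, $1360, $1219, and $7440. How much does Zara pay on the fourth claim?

#1 ($331): all of it applies to the deductible. Traveler owes $331 (running OOP $331).
#2 ($172): all of it applies to the deductible. Cost to traveler: $172. OOP to date $503.
#3 ($1360): $47 to deductible, leaving $1313; 50% of $1313 = $656.50. Traveler owes $703.50 (running OOP $1206.50).
#4 ($1219): deductible met; 50% of $1219 = $609.50. Cost to traveler: $609.50. OOP to date $1816.

$609.50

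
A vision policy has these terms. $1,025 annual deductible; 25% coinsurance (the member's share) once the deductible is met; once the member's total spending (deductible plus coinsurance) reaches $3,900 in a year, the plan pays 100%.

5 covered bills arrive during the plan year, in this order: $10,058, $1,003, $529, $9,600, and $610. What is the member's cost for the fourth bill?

$233.75

Claim 1 — $10,058: deductible takes $1,025, $9,033 remains; 25% of $9,033 = $2,258.25. Member owes $3,283.25 (running OOP $3,283.25).
Claim 2 — $1,003: deductible met; 25% of $1,003 = $250.75. Member pays $250.75; OOP now $3,534.
Claim 3 — $529: deductible already satisfied, so member's share is 25% × $529 = $132.25. Member pays $132.25; OOP now $3,666.25.
Claim 4 — $9,600: deductible already satisfied, so member's share is 25% × $9,600 = $2,400. That would push OOP to $6,066.25, over the $3,900 cap, so member pays $3,900 − $3,666.25 = $233.75.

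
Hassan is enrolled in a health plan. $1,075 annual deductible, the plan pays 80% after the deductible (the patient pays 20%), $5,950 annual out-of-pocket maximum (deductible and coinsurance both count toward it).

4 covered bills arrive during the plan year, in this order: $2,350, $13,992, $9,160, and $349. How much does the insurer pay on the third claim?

$7,338.40

Claim 1 — $2,350: deductible takes $1,075, $1,275 remains; patient's 20% is $255. Cost to patient: $1,330. OOP to date $1,330. Insurer: $2,350 − $1,330 = $1,020.
Claim 2 — $13,992: deductible already satisfied, so patient's share is 20% × $13,992 = $2,798.40. Cost to patient: $2,798.40. OOP to date $4,128.40. Plan pays $13,992 − $2,798.40 = $11,193.60.
Claim 3 — $9,160: deductible already satisfied, so patient's share is 20% × $9,160 = $1,832. That would push OOP to $5,960.40, over the $5,950 cap, so patient pays $5,950 − $4,128.40 = $1,821.60. Insurer: $9,160 − $1,821.60 = $7,338.40.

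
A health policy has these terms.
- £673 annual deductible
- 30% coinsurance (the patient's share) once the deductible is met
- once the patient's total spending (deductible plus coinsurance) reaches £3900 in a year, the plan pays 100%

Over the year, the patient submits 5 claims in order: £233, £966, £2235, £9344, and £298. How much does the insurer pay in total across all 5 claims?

£9176

Bill 1, £233: fully absorbed by the deductible. Cost to patient: £233. OOP to date £233. Plan pays £233 − £233 = £0.
Bill 2, £966: £440 finishes the deductible; £526 goes to coinsurance; 30% of £526 = £157.80. Patient owes £597.80 (running OOP £830.80). Plan pays £966 − £597.80 = £368.20.
Bill 3, £2235: deductible met; 30% of £2235 = £670.50. Patient owes £670.50 (running OOP £1501.30). Plan pays £2235 − £670.50 = £1564.50.
Bill 4, £9344: 30% coinsurance on £9344 = £2803.20. That would push OOP to £4304.50, over the £3900 cap, so patient pays £3900 − £1501.30 = £2398.70. Insurer: £9344 − £2398.70 = £6945.30.
Bill 5, £298: deductible met; 30% of £298 = £89.40. That would push OOP to £3989.40, over the £3900 cap, so patient pays £3900 − £3900 = £0. Insurer: £298 − £0 = £298.
Insurer total = bills − patient's total = £13076 − £3900 = £9176.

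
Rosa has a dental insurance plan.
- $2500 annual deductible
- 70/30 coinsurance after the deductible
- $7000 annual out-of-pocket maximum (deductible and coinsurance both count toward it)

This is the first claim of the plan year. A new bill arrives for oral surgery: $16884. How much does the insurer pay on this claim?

$10068.80

Nothing has been paid toward the $2500 deductible, so the first $2500 of this charge is applied there.
After the $2500 deductible portion, $16884 − $2500 = $14384 is subject to coinsurance.
Patient's 30% share of $14384 is $4315.20.
That puts the patient's cost at $2500 + $4315.20 = $6815.20 before any cap.
Year-to-date out-of-pocket becomes $0 + $6815.20 = $6815.20, still under the $7000 maximum, so no cap applies.
Insurer pays the balance: $16884 − $6815.20 = $10068.80.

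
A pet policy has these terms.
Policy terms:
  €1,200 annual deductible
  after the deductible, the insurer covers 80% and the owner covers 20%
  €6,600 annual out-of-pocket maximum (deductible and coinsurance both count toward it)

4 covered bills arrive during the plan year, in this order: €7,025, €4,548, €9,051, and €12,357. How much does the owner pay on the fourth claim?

€1,515.20

#1 (€7,025): €1,200 finishes the deductible; €5,825 goes to coinsurance; owner's 20% is €1,165. Owner owes €2,365 (running OOP €2,365).
#2 (€4,548): deductible met; 20% of €4,548 = €909.60. Cost to owner: €909.60. OOP to date €3,274.60.
#3 (€9,051): deductible already satisfied, so owner's share is 20% × €9,051 = €1,810.20. Owner pays €1,810.20; OOP now €5,084.80.
#4 (€12,357): deductible met; 20% of €12,357 = €2,471.40. OOP would hit €7,556.20 > €6,600, so the cap limits the owner to €6,600 − €5,084.80 = €1,515.20.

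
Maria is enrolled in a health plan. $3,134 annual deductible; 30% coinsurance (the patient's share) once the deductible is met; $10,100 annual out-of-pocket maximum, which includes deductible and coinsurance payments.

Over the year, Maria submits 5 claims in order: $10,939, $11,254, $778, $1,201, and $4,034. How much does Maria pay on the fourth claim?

Claim 1 ($10,939): $3,134 to deductible, leaving $7,805; 30% of $7,805 = $2,341.50. Cost to patient: $5,475.50. OOP to date $5,475.50.
Claim 2 ($11,254): deductible met; 30% of $11,254 = $3,376.20. Patient pays $3,376.20; OOP now $8,851.70.
Claim 3 ($778): deductible already satisfied, so patient's share is 30% × $778 = $233.40. Patient owes $233.40 (running OOP $9,085.10).
Claim 4 ($1,201): 30% coinsurance on $1,201 = $360.30. Patient pays $360.30; OOP now $9,445.40.

$360.30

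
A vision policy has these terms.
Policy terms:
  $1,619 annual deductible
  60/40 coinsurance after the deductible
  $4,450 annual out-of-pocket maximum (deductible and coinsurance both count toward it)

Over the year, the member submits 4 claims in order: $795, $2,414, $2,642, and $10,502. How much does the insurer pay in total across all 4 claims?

$11,903

Claim 1 — $795: fully absorbed by the deductible. Cost to member: $795. OOP to date $795. Plan pays $795 − $795 = $0.
Claim 2 — $2,414: deductible takes $824, $1,590 remains; member's 40% is $636. Member owes $1,460 (running OOP $2,255). Plan pays $2,414 − $1,460 = $954.
Claim 3 — $2,642: deductible met; 40% of $2,642 = $1,056.80. Member pays $1,056.80; OOP now $3,311.80. Insurer: $2,642 − $1,056.80 = $1,585.20.
Claim 4 — $10,502: deductible already satisfied, so member's share is 40% × $10,502 = $4,200.80. OOP would hit $7,512.60 > $4,450, so the cap limits the member to $4,450 − $3,311.80 = $1,138.20. Insurer: $10,502 − $1,138.20 = $9,363.80.
Insurer total: $0 + $954 + $1,585.20 + $9,363.80 = $11,903.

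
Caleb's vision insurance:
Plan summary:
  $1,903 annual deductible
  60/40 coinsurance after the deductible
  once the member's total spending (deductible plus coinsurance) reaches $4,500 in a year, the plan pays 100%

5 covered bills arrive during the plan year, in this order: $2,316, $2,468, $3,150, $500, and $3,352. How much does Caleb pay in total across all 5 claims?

Claim 1 ($2,316): $1,903 to deductible, leaving $413; member's 40% is $165.20. Member pays $2,068.20; OOP now $2,068.20.
Claim 2 ($2,468): deductible already satisfied, so member's share is 40% × $2,468 = $987.20. Cost to member: $987.20. OOP to date $3,055.40.
Claim 3 ($3,150): 40% coinsurance on $3,150 = $1,260. Member owes $1,260 (running OOP $4,315.40).
Claim 4 ($500): deductible met; 40% of $500 = $200. Adding that to $4,315.40 gives $4,515.40, past the $4,500 cap; member pays only $4,500 − $4,315.40 = $184.60.
Claim 5 ($3,352): 40% coinsurance on $3,352 = $1,340.80. Adding that to $4,500 gives $5,840.80, past the $4,500 cap; member pays only $4,500 − $4,500 = $0.
Total paid by the member: $2,068.20 + $987.20 + $1,260 + $184.60 + $0 = $4,500.

$4,500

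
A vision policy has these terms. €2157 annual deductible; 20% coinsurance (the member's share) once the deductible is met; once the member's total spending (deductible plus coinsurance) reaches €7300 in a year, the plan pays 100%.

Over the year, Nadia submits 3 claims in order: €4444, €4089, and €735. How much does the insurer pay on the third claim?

Claim 1 — €4444: deductible takes €2157, €2287 remains; member's 20% is €457.40. Cost to member: €2614.40. OOP to date €2614.40. Insurer: €4444 − €2614.40 = €1829.60.
Claim 2 — €4089: deductible already satisfied, so member's share is 20% × €4089 = €817.80. Member owes €817.80 (running OOP €3432.20). Plan pays €4089 − €817.80 = €3271.20.
Claim 3 — €735: deductible already satisfied, so member's share is 20% × €735 = €147. Cost to member: €147. OOP to date €3579.20. Insurer: €735 − €147 = €588.

€588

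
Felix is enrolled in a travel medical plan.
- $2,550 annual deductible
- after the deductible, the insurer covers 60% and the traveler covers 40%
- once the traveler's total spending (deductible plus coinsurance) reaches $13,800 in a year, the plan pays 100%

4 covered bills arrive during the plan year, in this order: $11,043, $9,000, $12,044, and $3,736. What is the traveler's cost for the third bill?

#1 ($11,043): $2,550 finishes the deductible; $8,493 goes to coinsurance; traveler's 40% is $3,397.20. Cost to traveler: $5,947.20. OOP to date $5,947.20.
#2 ($9,000): deductible met; 40% of $9,000 = $3,600. Traveler owes $3,600 (running OOP $9,547.20).
#3 ($12,044): 40% coinsurance on $12,044 = $4,817.60. OOP would hit $14,364.80 > $13,800, so the cap limits the traveler to $13,800 − $9,547.20 = $4,252.80.

$4,252.80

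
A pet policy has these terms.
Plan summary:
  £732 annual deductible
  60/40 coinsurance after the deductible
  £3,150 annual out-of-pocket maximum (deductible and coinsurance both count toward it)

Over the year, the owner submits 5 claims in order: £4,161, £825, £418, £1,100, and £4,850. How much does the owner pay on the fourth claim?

£440

Claim 1 — £4,161: £732 to deductible, leaving £3,429; coinsurance £3,429 × 40% = £1,371.60. Cost to owner: £2,103.60. OOP to date £2,103.60.
Claim 2 — £825: 40% coinsurance on £825 = £330. Owner pays £330; OOP now £2,433.60.
Claim 3 — £418: deductible met; 40% of £418 = £167.20. Owner owes £167.20 (running OOP £2,600.80).
Claim 4 — £1,100: deductible already satisfied, so owner's share is 40% × £1,100 = £440. Cost to owner: £440. OOP to date £3,040.80.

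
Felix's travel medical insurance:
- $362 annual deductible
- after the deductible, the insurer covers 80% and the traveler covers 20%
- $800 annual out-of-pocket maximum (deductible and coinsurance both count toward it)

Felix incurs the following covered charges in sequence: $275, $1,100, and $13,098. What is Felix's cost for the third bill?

Claim 1 — $275: fully absorbed by the deductible. Traveler pays $275; OOP now $275.
Claim 2 — $1,100: $87 finishes the deductible; $1,013 goes to coinsurance; traveler's 20% is $202.60. Cost to traveler: $289.60. OOP to date $564.60.
Claim 3 — $13,098: 20% coinsurance on $13,098 = $2,619.60. That would push OOP to $3,184.20, over the $800 cap, so traveler pays $800 − $564.60 = $235.40.

$235.40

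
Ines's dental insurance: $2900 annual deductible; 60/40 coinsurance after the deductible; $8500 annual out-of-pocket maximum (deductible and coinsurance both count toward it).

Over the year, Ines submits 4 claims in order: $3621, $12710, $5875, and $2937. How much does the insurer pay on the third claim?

$5647.40

#1 ($3621): $2900 finishes the deductible; $721 goes to coinsurance; patient's 40% is $288.40. Patient owes $3188.40 (running OOP $3188.40). Insurer: $3621 − $3188.40 = $432.60.
#2 ($12710): 40% coinsurance on $12710 = $5084. Patient pays $5084; OOP now $8272.40. Plan pays $12710 − $5084 = $7626.
#3 ($5875): deductible met; 40% of $5875 = $2350. Adding that to $8272.40 gives $10622.40, past the $8500 cap; patient pays only $8500 − $8272.40 = $227.60. Insurer: $5875 − $227.60 = $5647.40.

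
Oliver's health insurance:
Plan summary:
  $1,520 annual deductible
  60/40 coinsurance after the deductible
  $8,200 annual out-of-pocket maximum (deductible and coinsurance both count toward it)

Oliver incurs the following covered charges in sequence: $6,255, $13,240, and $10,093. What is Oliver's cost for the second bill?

Bill 1, $6,255: $1,520 to deductible, leaving $4,735; patient's 40% is $1,894. Patient pays $3,414; OOP now $3,414.
Bill 2, $13,240: 40% coinsurance on $13,240 = $5,296. OOP would hit $8,710 > $8,200, so the cap limits the patient to $8,200 − $3,414 = $4,786.

$4,786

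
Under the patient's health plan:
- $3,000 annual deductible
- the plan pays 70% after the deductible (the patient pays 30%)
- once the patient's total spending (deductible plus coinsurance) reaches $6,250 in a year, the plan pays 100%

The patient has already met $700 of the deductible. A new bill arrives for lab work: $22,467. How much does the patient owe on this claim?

Deductible still to meet: $3,000 − $700 = $2,300.
That leaves $22,467 − $2,300 = $20,167 for coinsurance.
Patient's 30% share of $20,167 is $6,050.10.
So the patient owes $2,300 + $6,050.10 = $8,350.10 before any cap.
Year-to-date out-of-pocket would reach $700 + $8,350.10 = $9,050.10, above the $6,250 maximum, so the patient pays only $6,250 − $700 = $5,550.

$5,550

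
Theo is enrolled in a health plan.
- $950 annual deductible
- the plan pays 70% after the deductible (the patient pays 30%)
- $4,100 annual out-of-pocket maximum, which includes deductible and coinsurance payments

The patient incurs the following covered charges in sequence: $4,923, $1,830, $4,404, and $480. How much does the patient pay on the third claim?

Claim 1 ($4,923): $950 finishes the deductible; $3,973 goes to coinsurance; 30% of $3,973 = $1,191.90. Patient owes $2,141.90 (running OOP $2,141.90).
Claim 2 ($1,830): deductible already satisfied, so patient's share is 30% × $1,830 = $549. Patient owes $549 (running OOP $2,690.90).
Claim 3 ($4,404): deductible already satisfied, so patient's share is 30% × $4,404 = $1,321.20. Patient pays $1,321.20; OOP now $4,012.10.

$1,321.20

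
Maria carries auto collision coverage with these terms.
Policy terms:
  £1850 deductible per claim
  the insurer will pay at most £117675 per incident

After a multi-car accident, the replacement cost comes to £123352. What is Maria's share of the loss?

£5677

Subtract the deductible: £123352 − £1850 = £121502.
Since £121502 > £117675, the payout is capped at £117675.
Driver's share is the uncovered remainder: £123352 − £117675 = £5677.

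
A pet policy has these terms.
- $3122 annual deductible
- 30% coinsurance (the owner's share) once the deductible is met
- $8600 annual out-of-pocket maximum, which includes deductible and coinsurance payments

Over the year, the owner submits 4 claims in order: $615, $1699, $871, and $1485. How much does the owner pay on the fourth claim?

$445.50

#1 ($615): fully absorbed by the deductible. Owner pays $615; OOP now $615.
#2 ($1699): entire amount goes to the deductible. Owner pays $1699; OOP now $2314.
#3 ($871): $808 to deductible, leaving $63; coinsurance $63 × 30% = $18.90. Owner pays $826.90; OOP now $3140.90.
#4 ($1485): 30% coinsurance on $1485 = $445.50. Owner owes $445.50 (running OOP $3586.40).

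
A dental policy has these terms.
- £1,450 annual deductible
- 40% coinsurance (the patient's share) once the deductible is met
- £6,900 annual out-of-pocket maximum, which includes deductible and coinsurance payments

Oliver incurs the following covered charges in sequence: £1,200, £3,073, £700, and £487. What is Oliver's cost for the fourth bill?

Claim 1 (£1,200): fully absorbed by the deductible. Patient owes £1,200 (running OOP £1,200).
Claim 2 (£3,073): £250 finishes the deductible; £2,823 goes to coinsurance; patient's 40% is £1,129.20. Patient owes £1,379.20 (running OOP £2,579.20).
Claim 3 (£700): deductible already satisfied, so patient's share is 40% × £700 = £280. Patient owes £280 (running OOP £2,859.20).
Claim 4 (£487): deductible already satisfied, so patient's share is 40% × £487 = £194.80. Patient owes £194.80 (running OOP £3,054).

£194.80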